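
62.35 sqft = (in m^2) 5.793. Check: 1 sqft = 0.09290304 m^2, so 62.35 sqft = 62.35 * 0.09290304 = 5.7925045 m^2. Result: 5.7925045 m^2 ≈ 5.793 m^2 (4 s.f.).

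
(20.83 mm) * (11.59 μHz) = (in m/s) 1 mm = 0.001 m, so 20.83 mm = 20.83 * 0.001 = 0.02083 m. 1 μHz = 1e-06 Hz, so 11.59 μHz = 11.59 * 1e-06 = 1.159e-05 Hz. Combine: 0.02083 m * 1.159e-05 Hz = 2.414197e-07 m/s. Result: 2.414197e-07 m/s ≈ 2.414e-07 m/s (4 s.f.). Final answer: 2.414e-07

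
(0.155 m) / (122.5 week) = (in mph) 4.68e-09. Check: 0.155 m is already in m. 1 week = 604800 s, so 122.5 week = 122.5 * 604800 = 74088000 s. Combine: 0.155 m / 74088000 s = 2.0921067e-09 m/s. 1 mph = 0.44704 m/s, so 2.0921067e-09 m/s = 2.0921067e-09 / 0.44704 = 4.6799094e-09 mph ≈ 4.68e-09 mph (4 s.f.).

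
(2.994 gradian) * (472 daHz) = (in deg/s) 1 gradian = 0.015707963 rad, so 2.994 gradian = 2.994 * 0.015707963 = 0.047029642 rad. 1 daHz = 10 Hz, so 472 daHz = 472 * 10 = 4720 Hz. Combine: 0.047029642 rad * 4720 Hz = 221.97991 rad/s. 1 deg/s = 0.017453293 rad/s, so 221.97991 rad/s = 221.97991 / 0.017453293 = 12718.512 deg/s ≈ 1.272e+04 deg/s (4 s.f.). Final answer: 1.272e+04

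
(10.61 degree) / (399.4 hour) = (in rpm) 1 degree = 0.017453293 rad, so 10.61 degree = 10.61 * 0.017453293 = 0.18517943 rad. 1 hour = 3600 s, so 399.4 hour = 399.4 * 3600 = 1437840 s. Combine: 0.18517943 rad / 1437840 s = 1.2879001e-07 rad/s. 1 rpm = 0.10471976 rad/s, so 1.2879001e-07 rad/s = 1.2879001e-07 / 0.10471976 = 1.229854e-06 rpm ≈ 1.23e-06 rpm (4 s.f.). Final answer: 1.23e-06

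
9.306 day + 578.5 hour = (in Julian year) 1 day = 86400 s, so 9.306 day = 9.306 * 86400 = 804038.4 s. 1 hour = 3600 s, so 578.5 hour = 578.5 * 3600 = 2082600 s. Sum: 804038.4 + 2082600 = 2886638.4 s. 1 Julian year = 31557600 s, so 2886638.4 s = 2886638.4 / 31557600 = 0.091472051 Julian year ≈ 0.09147 Julian year (4 s.f.). Final answer: 0.09147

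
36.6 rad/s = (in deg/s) 2097. Check: 1 deg/s = 0.017453293 rad/s, so 36.6 rad/s = 36.6 / 0.017453293 = 2097.0255 deg/s ≈ 2097 deg/s (4 s.f.).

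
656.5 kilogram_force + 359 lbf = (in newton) 1 kilogram_force = 9.80665 N, so 656.5 kilogram_force = 656.5 * 9.80665 = 6438.0657 N. 1 lbf = 4.4482216 N, so 359 lbf = 359 * 4.4482216 = 1596.9116 N. Sum: 6438.0657 + 1596.9116 = 8034.9773 N. 8034.9773 N = 8034.9773 newton ≈ 8035 newton (4 s.f.). Final answer: 8035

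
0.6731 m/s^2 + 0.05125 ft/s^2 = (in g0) 0.6731 m/s^2 is already in m/s^2. 1 ft/s^2 = 0.3048 m/s^2, so 0.05125 ft/s^2 = 0.05125 * 0.3048 = 0.015621 m/s^2. Sum: 0.6731 + 0.015621 = 0.688721 m/s^2. 1 g0 = 9.80665 m/s^2, so 0.688721 m/s^2 = 0.688721 / 9.80665 = 0.070229997 g0 ≈ 0.07023 g0 (4 s.f.). Final answer: 0.07023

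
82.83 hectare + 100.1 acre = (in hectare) 123.3. Check: 1 hectare = 10000 m^2, so 82.83 hectare = 82.83 * 10000 = 828300 m^2. 1 acre = 4046.8564 m^2, so 100.1 acre = 100.1 * 4046.8564 = 405090.33 m^2. Sum: 828300 + 405090.33 = 1233390.3 m^2. 1 hectare = 10000 m^2, so 1233390.3 m^2 = 1233390.3 / 10000 = 123.33903 hectare ≈ 123.3 hectare (4 s.f.).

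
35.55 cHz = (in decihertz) 3.555. Check: 1 cHz = 0.01 Hz, so 35.55 cHz = 35.55 * 0.01 = 0.3555 Hz. 1 decihertz = 0.1 Hz, so 0.3555 Hz = 0.3555 / 0.1 = 3.555 decihertz.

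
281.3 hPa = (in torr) 211. Check: 1 hPa = 100 Pa, so 281.3 hPa = 281.3 * 100 = 28130 Pa. 1 torr = 133.32237 Pa, so 28130 Pa = 28130 / 133.32237 = 210.99235 torr ≈ 211 torr (4 s.f.).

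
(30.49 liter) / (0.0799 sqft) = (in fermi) 4.108e+15. Check: 1 liter = 0.001 m^3, so 30.49 liter = 30.49 * 0.001 = 0.03049 m^3. 1 sqft = 0.09290304 m^2, so 0.0799 sqft = 0.0799 * 0.09290304 = 0.0074229529 m^2. Combine: 0.03049 m^3 / 0.0074229529 m^2 = 4.1075298 m. 1 fermi = 1e-15 m, so 4.1075298 m = 4.1075298 / 1e-15 = 4.1075298e+15 fermi ≈ 4.108e+15 fermi (4 s.f.).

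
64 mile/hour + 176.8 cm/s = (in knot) 59.05. Check: 1 mile/hour = 0.44704 m/s, so 64 mile/hour = 64 * 0.44704 = 28.61056 m/s. 1 cm/s = 0.01 m/s, so 176.8 cm/s = 176.8 * 0.01 = 1.768 m/s. Sum: 28.61056 + 1.768 = 30.37856 m/s. 1 knot = 0.51444444 m/s, so 30.37856 m/s = 30.37856 / 0.51444444 = 59.051197 knot ≈ 59.05 knot (4 s.f.).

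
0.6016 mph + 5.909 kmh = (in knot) 1 mph = 0.44704 m/s, so 0.6016 mph = 0.6016 * 0.44704 = 0.26893926 m/s. 1 kmh = 0.27777778 m/s, so 5.909 kmh = 5.909 * 0.27777778 = 1.6413889 m/s. Sum: 0.26893926 + 1.6413889 = 1.9103282 m/s. 1 knot = 0.51444444 m/s, so 1.9103282 m/s = 1.9103282 / 0.51444444 = 3.7133809 knot ≈ 3.713 knot (4 s.f.). Final answer: 3.713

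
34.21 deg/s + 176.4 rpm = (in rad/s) 19.07. Check: 1 deg/s = 0.017453293 rad/s, so 34.21 deg/s = 34.21 * 0.017453293 = 0.59707714 rad/s. 1 rpm = 0.10471976 rad/s, so 176.4 rpm = 176.4 * 0.10471976 = 18.472565 rad/s. Sum: 0.59707714 + 18.472565 = 19.069642 rad/s. Result: 19.069642 rad/s ≈ 19.07 rad/s (4 s.f.).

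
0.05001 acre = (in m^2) 202.4. Check: 1 acre = 4046.8564 m^2, so 0.05001 acre = 0.05001 * 4046.8564 = 202.38329 m^2. Result: 202.38329 m^2 ≈ 202.4 m^2 (4 s.f.).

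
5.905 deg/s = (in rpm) 0.9842. Check: 1 deg/s = 0.017453293 rad/s, so 5.905 deg/s = 5.905 * 0.017453293 = 0.10306169 rad/s. 1 rpm = 0.10471976 rad/s, so 0.10306169 rad/s = 0.10306169 / 0.10471976 = 0.98416667 rpm ≈ 0.9842 rpm (4 s.f.).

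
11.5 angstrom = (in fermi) 1.15e+06. Check: 1 angstrom = 1e-10 m, so 11.5 angstrom = 11.5 * 1e-10 = 1.15e-09 m. 1 fermi = 1e-15 m, so 1.15e-09 m = 1.15e-09 / 1e-15 = 1150000 fermi ≈ 1.15e+06 fermi (4 s.f.).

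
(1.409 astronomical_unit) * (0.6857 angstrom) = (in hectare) 1 astronomical_unit = 1.4959787e+11 m, so 1.409 astronomical_unit = 1.409 * 1.4959787e+11 = 2.107834e+11 m. 1 angstrom = 1e-10 m, so 0.6857 angstrom = 0.6857 * 1e-10 = 6.857e-11 m. Combine: 2.107834e+11 m * 6.857e-11 m = 14.453418 m^2. 1 hectare = 10000 m^2, so 14.453418 m^2 = 14.453418 / 10000 = 0.0014453418 hectare ≈ 0.001445 hectare (4 s.f.). Final answer: 0.001445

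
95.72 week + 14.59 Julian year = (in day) 1 week = 604800 s, so 95.72 week = 95.72 * 604800 = 57891456 s. 1 Julian year = 31557600 s, so 14.59 Julian year = 14.59 * 31557600 = 4.6042538e+08 s. Sum: 57891456 + 4.6042538e+08 = 5.1831684e+08 s. 1 day = 86400 s, so 5.1831684e+08 s = 5.1831684e+08 / 86400 = 5999.0375 day ≈ 5999 day (4 s.f.). Final answer: 5999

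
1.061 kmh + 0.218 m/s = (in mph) 1 kmh = 0.27777778 m/s, so 1.061 kmh = 1.061 * 0.27777778 = 0.29472222 m/s. 0.218 m/s is already in m/s. Sum: 0.29472222 + 0.218 = 0.51272222 m/s. 1 mph = 0.44704 m/s, so 0.51272222 m/s = 0.51272222 / 0.44704 = 1.1469269 mph ≈ 1.147 mph (4 s.f.). Final answer: 1.147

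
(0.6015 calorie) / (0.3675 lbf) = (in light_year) 1 calorie = 4.184 J, so 0.6015 calorie = 0.6015 * 4.184 = 2.516676 J. 1 lbf = 4.4482216 N, so 0.3675 lbf = 0.3675 * 4.4482216 = 1.6347214 N. Combine: 2.516676 J / 1.6347214 N = 1.5395137 m. 1 light_year = 9.4607305e+15 m, so 1.5395137 m = 1.5395137 / 9.4607305e+15 = 1.6272672e-16 light_year ≈ 1.627e-16 light_year (4 s.f.). Final answer: 1.627e-16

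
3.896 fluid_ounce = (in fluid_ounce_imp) 1 fluid_ounce = 2.957353e-05 m^3, so 3.896 fluid_ounce = 3.896 * 2.957353e-05 = 0.00011521847 m^3. 1 fluid_ounce_imp = 2.8413063e-05 m^3, so 0.00011521847 m^3 = 0.00011521847 / 2.8413063e-05 = 4.0551233 fluid_ounce_imp ≈ 4.055 fluid_ounce_imp (4 s.f.). Final answer: 4.055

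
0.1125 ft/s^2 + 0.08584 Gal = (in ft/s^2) 1 ft/s^2 = 0.3048 m/s^2, so 0.1125 ft/s^2 = 0.1125 * 0.3048 = 0.03429 m/s^2. 1 Gal = 0.01 m/s^2, so 0.08584 Gal = 0.08584 * 0.01 = 0.0008584 m/s^2. Sum: 0.03429 + 0.0008584 = 0.0351484 m/s^2. 1 ft/s^2 = 0.3048 m/s^2, so 0.0351484 m/s^2 = 0.0351484 / 0.3048 = 0.11531627 ft/s^2 ≈ 0.1153 ft/s^2 (4 s.f.). Final answer: 0.1153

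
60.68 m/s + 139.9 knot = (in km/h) 60.68 m/s is already in m/s. 1 knot = 0.51444444 m/s, so 139.9 knot = 139.9 * 0.51444444 = 71.970778 m/s. Sum: 60.68 + 71.970778 = 132.65078 m/s. 1 km/h = 0.27777778 m/s, so 132.65078 m/s = 132.65078 / 0.27777778 = 477.5428 km/h ≈ 477.5 km/h (4 s.f.). Final answer: 477.5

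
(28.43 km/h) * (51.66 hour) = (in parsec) 4.76e-11. Check: 1 km/h = 0.27777778 m/s, so 28.43 km/h = 28.43 * 0.27777778 = 7.8972222 m/s. 1 hour = 3600 s, so 51.66 hour = 51.66 * 3600 = 185976 s. Combine: 7.8972222 m/s * 185976 s = 1468693.8 m. 1 parsec = 3.0856776e+16 m, so 1468693.8 m = 1468693.8 / 3.0856776e+16 = 4.7597124e-11 parsec ≈ 4.76e-11 parsec (4 s.f.).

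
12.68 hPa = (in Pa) 1 hPa = 100 Pa, so 12.68 hPa = 12.68 * 100 = 1268 Pa. Result: 1268 Pa. Final answer: 1268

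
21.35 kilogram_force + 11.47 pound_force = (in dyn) 1 kilogram_force = 9.80665 N, so 21.35 kilogram_force = 21.35 * 9.80665 = 209.37198 N. 1 pound_force = 4.4482216 N, so 11.47 pound_force = 11.47 * 4.4482216 = 51.021102 N. Sum: 209.37198 + 51.021102 = 260.39308 N. 1 dyn = 1e-05 N, so 260.39308 N = 260.39308 / 1e-05 = 26039308 dyn ≈ 2.604e+07 dyn (4 s.f.). Final answer: 2.604e+07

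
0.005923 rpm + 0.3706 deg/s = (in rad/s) 1 rpm = 0.10471976 rad/s, so 0.005923 rpm = 0.005923 * 0.10471976 = 0.00062025511 rad/s. 1 deg/s = 0.017453293 rad/s, so 0.3706 deg/s = 0.3706 * 0.017453293 = 0.0064681902 rad/s. Sum: 0.00062025511 + 0.0064681902 = 0.0070884453 rad/s. Result: 0.0070884453 rad/s ≈ 0.007088 rad/s (4 s.f.). Final answer: 0.007088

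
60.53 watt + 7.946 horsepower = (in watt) 60.53 watt = 60.53 W. 1 horsepower = 745.69987 W, so 7.946 horsepower = 7.946 * 745.69987 = 5925.3312 W. Sum: 60.53 + 5925.3312 = 5985.8612 W. 5985.8612 W = 5985.8612 watt ≈ 5986 watt (4 s.f.). Final answer: 5986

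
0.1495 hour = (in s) 1 hour = 3600 s, so 0.1495 hour = 0.1495 * 3600 = 538.2 s. Result: 538.2 s. Final answer: 538.2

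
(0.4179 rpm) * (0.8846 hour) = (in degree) 1 rpm = 0.10471976 rad/s, so 0.4179 rpm = 0.4179 * 0.10471976 = 0.043762386 rad/s. 1 hour = 3600 s, so 0.8846 hour = 0.8846 * 3600 = 3184.56 s. Combine: 0.043762386 rad/s * 3184.56 s = 139.36394 rad. 1 degree = 0.017453293 rad, so 139.36394 rad = 139.36394 / 0.017453293 = 7984.9657 degree ≈ 7985 degree (4 s.f.). Final answer: 7985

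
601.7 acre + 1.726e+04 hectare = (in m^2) 1 acre = 4046.8564 m^2, so 601.7 acre = 601.7 * 4046.8564 = 2434993.5 m^2. 1 hectare = 10000 m^2, so 1.726e+04 hectare = 1.726e+04 * 10000 = 1.726e+08 m^2. Sum: 2434993.5 + 1.726e+08 = 1.7503499e+08 m^2. Result: 1.7503499e+08 m^2 ≈ 1.75e+08 m^2 (4 s.f.). Final answer: 1.75e+08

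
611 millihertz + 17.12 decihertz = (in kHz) 1 millihertz = 0.001 Hz, so 611 millihertz = 611 * 0.001 = 0.611 Hz. 1 decihertz = 0.1 Hz, so 17.12 decihertz = 17.12 * 0.1 = 1.712 Hz. Sum: 0.611 + 1.712 = 2.323 Hz. 1 kHz = 1000 Hz, so 2.323 Hz = 2.323 / 1000 = 0.002323 kHz. Final answer: 0.002323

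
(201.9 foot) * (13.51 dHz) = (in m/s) 83.14. Check: 1 foot = 0.3048 m, so 201.9 foot = 201.9 * 0.3048 = 61.53912 m. 1 dHz = 0.1 Hz, so 13.51 dHz = 13.51 * 0.1 = 1.351 Hz. Combine: 61.53912 m * 1.351 Hz = 83.139351 m/s. Result: 83.139351 m/s ≈ 83.14 m/s (4 s.f.).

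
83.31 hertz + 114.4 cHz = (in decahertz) 8.445. Check: 83.31 hertz = 83.31 Hz. 1 cHz = 0.01 Hz, so 114.4 cHz = 114.4 * 0.01 = 1.144 Hz. Sum: 83.31 + 1.144 = 84.454 Hz. 1 decahertz = 10 Hz, so 84.454 Hz = 84.454 / 10 = 8.4454 decahertz ≈ 8.445 decahertz (4 s.f.).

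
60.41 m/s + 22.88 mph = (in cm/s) 7064. Check: 60.41 m/s is already in m/s. 1 mph = 0.44704 m/s, so 22.88 mph = 22.88 * 0.44704 = 10.228275 m/s. Sum: 60.41 + 10.228275 = 70.638275 m/s. 1 cm/s = 0.01 m/s, so 70.638275 m/s = 70.638275 / 0.01 = 7063.8275 cm/s ≈ 7064 cm/s (4 s.f.).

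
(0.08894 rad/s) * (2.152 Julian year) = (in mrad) 0.08894 rad/s is already in rad/s. 1 Julian year = 31557600 s, so 2.152 Julian year = 2.152 * 31557600 = 67911955 s. Combine: 0.08894 rad/s * 67911955 s = 6040089.3 rad. 1 mrad = 0.001 rad, so 6040089.3 rad = 6040089.3 / 0.001 = 6.0400893e+09 mrad ≈ 6.04e+09 mrad (4 s.f.). Final answer: 6.04e+09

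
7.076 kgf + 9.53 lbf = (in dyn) 1.118e+07. Check: 1 kgf = 9.80665 N, so 7.076 kgf = 7.076 * 9.80665 = 69.391855 N. 1 lbf = 4.4482216 N, so 9.53 lbf = 9.53 * 4.4482216 = 42.391552 N. Sum: 69.391855 + 42.391552 = 111.78341 N. 1 dyn = 1e-05 N, so 111.78341 N = 111.78341 / 1e-05 = 11178341 dyn ≈ 1.118e+07 dyn (4 s.f.).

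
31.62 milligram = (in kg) 1 milligram = 1e-06 kg, so 31.62 milligram = 31.62 * 1e-06 = 3.162e-05 kg. Result: 3.162e-05 kg. Final answer: 3.162e-05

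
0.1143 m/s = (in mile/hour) 0.2557. Check: 1 mile/hour = 0.44704 m/s, so 0.1143 m/s = 0.1143 / 0.44704 = 0.25568182 mile/hour ≈ 0.2557 mile/hour (4 s.f.).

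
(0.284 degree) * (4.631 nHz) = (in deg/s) 1.315e-09. Check: 1 degree = 0.017453293 rad, so 0.284 degree = 0.284 * 0.017453293 = 0.0049567351 rad. 1 nHz = 1e-09 Hz, so 4.631 nHz = 4.631 * 1e-09 = 4.631e-09 Hz. Combine: 0.0049567351 rad * 4.631e-09 Hz = 2.295464e-11 rad/s. 1 deg/s = 0.017453293 rad/s, so 2.295464e-11 rad/s = 2.295464e-11 / 0.017453293 = 1.315204e-09 deg/s ≈ 1.315e-09 deg/s (4 s.f.).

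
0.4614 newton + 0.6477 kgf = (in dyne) 6.813e+05. Check: 0.4614 newton = 0.4614 N. 1 kgf = 9.80665 N, so 0.6477 kgf = 0.6477 * 9.80665 = 6.3517672 N. Sum: 0.4614 + 6.3517672 = 6.8131672 N. 1 dyne = 1e-05 N, so 6.8131672 N = 6.8131672 / 1e-05 = 681316.72 dyne ≈ 6.813e+05 dyne (4 s.f.).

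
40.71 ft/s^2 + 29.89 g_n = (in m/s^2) 1 ft/s^2 = 0.3048 m/s^2, so 40.71 ft/s^2 = 40.71 * 0.3048 = 12.408408 m/s^2. 1 g_n = 9.80665 m/s^2, so 29.89 g_n = 29.89 * 9.80665 = 293.12077 m/s^2. Sum: 12.408408 + 293.12077 = 305.52918 m/s^2. Result: 305.52918 m/s^2 ≈ 305.5 m/s^2 (4 s.f.). Final answer: 305.5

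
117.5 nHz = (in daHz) 1.175e-08. Check: 1 nHz = 1e-09 Hz, so 117.5 nHz = 117.5 * 1e-09 = 1.175e-07 Hz. 1 daHz = 10 Hz, so 1.175e-07 Hz = 1.175e-07 / 10 = 1.175e-08 daHz.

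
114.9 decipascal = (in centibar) 0.01149. Check: 1 decipascal = 0.1 Pa, so 114.9 decipascal = 114.9 * 0.1 = 11.49 Pa. 1 centibar = 1000 Pa, so 11.49 Pa = 11.49 / 1000 = 0.01149 centibar.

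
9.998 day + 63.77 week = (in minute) 1 day = 86400 s, so 9.998 day = 9.998 * 86400 = 863827.2 s. 1 week = 604800 s, so 63.77 week = 63.77 * 604800 = 38568096 s. Sum: 863827.2 + 38568096 = 39431923 s. 1 minute = 60 s, so 39431923 s = 39431923 / 60 = 657198.72 minute ≈ 6.572e+05 minute (4 s.f.). Final answer: 6.572e+05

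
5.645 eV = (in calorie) 2.162e-19. Check: 1 eV = 1.6021766e-19 J, so 5.645 eV = 5.645 * 1.6021766e-19 = 9.0442871e-19 J. 1 calorie = 4.184 J, so 9.0442871e-19 J = 9.0442871e-19 / 4.184 = 2.1616365e-19 calorie ≈ 2.162e-19 calorie (4 s.f.).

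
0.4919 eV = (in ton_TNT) 1.884e-29. Check: 1 eV = 1.6021766e-19 J, so 0.4919 eV = 0.4919 * 1.6021766e-19 = 7.8811069e-20 J. 1 ton_TNT = 4.184e+09 J, so 7.8811069e-20 J = 7.8811069e-20 / 4.184e+09 = 1.8836297e-29 ton_TNT ≈ 1.884e-29 ton_TNT (4 s.f.).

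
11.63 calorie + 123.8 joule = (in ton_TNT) 1 calorie = 4.184 J, so 11.63 calorie = 11.63 * 4.184 = 48.65992 J. 123.8 joule = 123.8 J. Sum: 48.65992 + 123.8 = 172.45992 J. 1 ton_TNT = 4.184e+09 J, so 172.45992 J = 172.45992 / 4.184e+09 = 4.121891e-08 ton_TNT ≈ 4.122e-08 ton_TNT (4 s.f.). Final answer: 4.122e-08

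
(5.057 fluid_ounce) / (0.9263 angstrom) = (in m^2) 1.615e+06. Check: 1 fluid_ounce = 2.957353e-05 m^3, so 5.057 fluid_ounce = 5.057 * 2.957353e-05 = 0.00014955334 m^3. 1 angstrom = 1e-10 m, so 0.9263 angstrom = 0.9263 * 1e-10 = 9.263e-11 m. Combine: 0.00014955334 m^3 / 9.263e-11 m = 1614523.8 m^2. Result: 1614523.8 m^2 ≈ 1.615e+06 m^2 (4 s.f.).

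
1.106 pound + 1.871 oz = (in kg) 0.5547. Check: 1 pound = 0.45359237 kg, so 1.106 pound = 1.106 * 0.45359237 = 0.50167316 kg. 1 oz = 0.028349523 kg, so 1.871 oz = 1.871 * 0.028349523 = 0.053041958 kg. Sum: 0.50167316 + 0.053041958 = 0.55471512 kg. Result: 0.55471512 kg ≈ 0.5547 kg (4 s.f.).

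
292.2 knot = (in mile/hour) 1 knot = 0.51444444 m/s, so 292.2 knot = 292.2 * 0.51444444 = 150.32067 m/s. 1 mile/hour = 0.44704 m/s, so 150.32067 m/s = 150.32067 / 0.44704 = 336.25775 mile/hour ≈ 336.3 mile/hour (4 s.f.). Final answer: 336.3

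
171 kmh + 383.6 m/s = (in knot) 838. Check: 1 kmh = 0.27777778 m/s, so 171 kmh = 171 * 0.27777778 = 47.5 m/s. 383.6 m/s is already in m/s. Sum: 47.5 + 383.6 = 431.1 m/s. 1 knot = 0.51444444 m/s, so 431.1 m/s = 431.1 / 0.51444444 = 837.99136 knot ≈ 838 knot (4 s.f.).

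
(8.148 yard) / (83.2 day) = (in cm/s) 0.0001036. Check: 1 yard = 0.9144 m, so 8.148 yard = 8.148 * 0.9144 = 7.4505312 m. 1 day = 86400 s, so 83.2 day = 83.2 * 86400 = 7188480 s. Combine: 7.4505312 m / 7188480 s = 1.0364543e-06 m/s. 1 cm/s = 0.01 m/s, so 1.0364543e-06 m/s = 1.0364543e-06 / 0.01 = 0.00010364543 cm/s ≈ 0.0001036 cm/s (4 s.f.).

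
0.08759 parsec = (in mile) 1 parsec = 3.0856776e+16 m, so 0.08759 parsec = 0.08759 * 3.0856776e+16 = 2.702745e+15 m. 1 mile = 1609.344 m, so 2.702745e+15 m = 2.702745e+15 / 1609.344 = 1.6794079e+12 mile ≈ 1.679e+12 mile (4 s.f.). Final answer: 1.679e+12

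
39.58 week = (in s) 2.394e+07. Check: 1 week = 604800 s, so 39.58 week = 39.58 * 604800 = 23937984 s. Result: 23937984 s ≈ 2.394e+07 s (4 s.f.).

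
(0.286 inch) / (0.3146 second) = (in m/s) 1 inch = 0.0254 m, so 0.286 inch = 0.286 * 0.0254 = 0.0072644 m. 0.3146 second = 0.3146 s. Combine: 0.0072644 m / 0.3146 s = 0.023090909 m/s. Result: 0.023090909 m/s ≈ 0.02309 m/s (4 s.f.). Final answer: 0.02309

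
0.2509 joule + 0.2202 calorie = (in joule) 0.2509 joule = 0.2509 J. 1 calorie = 4.184 J, so 0.2202 calorie = 0.2202 * 4.184 = 0.9213168 J. Sum: 0.2509 + 0.9213168 = 1.1722168 J. 1.1722168 J = 1.1722168 joule ≈ 1.172 joule (4 s.f.). Final answer: 1.172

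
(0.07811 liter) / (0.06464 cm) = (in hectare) 1 liter = 0.001 m^3, so 0.07811 liter = 0.07811 * 0.001 = 7.811e-05 m^3. 1 cm = 0.01 m, so 0.06464 cm = 0.06464 * 0.01 = 0.0006464 m. Combine: 7.811e-05 m^3 / 0.0006464 m = 0.12083849 m^2. 1 hectare = 10000 m^2, so 0.12083849 m^2 = 0.12083849 / 10000 = 1.2083849e-05 hectare ≈ 1.208e-05 hectare (4 s.f.). Final answer: 1.208e-05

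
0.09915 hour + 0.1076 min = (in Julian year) 1 hour = 3600 s, so 0.09915 hour = 0.09915 * 3600 = 356.94 s. 1 min = 60 s, so 0.1076 min = 0.1076 * 60 = 6.456 s. Sum: 356.94 + 6.456 = 363.396 s. 1 Julian year = 31557600 s, so 363.396 s = 363.396 / 31557600 = 1.1515324e-05 Julian year ≈ 1.152e-05 Julian year (4 s.f.). Final answer: 1.152e-05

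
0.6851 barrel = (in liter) 108.9. Check: 1 barrel = 0.15898729 m^3, so 0.6851 barrel = 0.6851 * 0.15898729 = 0.1089222 m^3. 1 liter = 0.001 m^3, so 0.1089222 m^3 = 0.1089222 / 0.001 = 108.9222 liter ≈ 108.9 liter (4 s.f.).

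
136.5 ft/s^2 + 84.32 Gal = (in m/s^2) 42.45. Check: 1 ft/s^2 = 0.3048 m/s^2, so 136.5 ft/s^2 = 136.5 * 0.3048 = 41.6052 m/s^2. 1 Gal = 0.01 m/s^2, so 84.32 Gal = 84.32 * 0.01 = 0.8432 m/s^2. Sum: 41.6052 + 0.8432 = 42.4484 m/s^2. Result: 42.4484 m/s^2 ≈ 42.45 m/s^2 (4 s.f.).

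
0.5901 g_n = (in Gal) 578.7. Check: 1 g_n = 9.80665 m/s^2, so 0.5901 g_n = 0.5901 * 9.80665 = 5.7869042 m/s^2. 1 Gal = 0.01 m/s^2, so 5.7869042 m/s^2 = 5.7869042 / 0.01 = 578.69042 Gal ≈ 578.7 Gal (4 s.f.).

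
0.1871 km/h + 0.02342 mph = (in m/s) 1 km/h = 0.27777778 m/s, so 0.1871 km/h = 0.1871 * 0.27777778 = 0.051972222 m/s. 1 mph = 0.44704 m/s, so 0.02342 mph = 0.02342 * 0.44704 = 0.010469677 m/s. Sum: 0.051972222 + 0.010469677 = 0.062441899 m/s. Result: 0.062441899 m/s ≈ 0.06244 m/s (4 s.f.). Final answer: 0.06244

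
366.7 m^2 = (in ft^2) 3947. Check: 1 ft^2 = 0.09290304 m^2, so 366.7 m^2 = 366.7 / 0.09290304 = 3947.1259 ft^2 ≈ 3947 ft^2 (4 s.f.).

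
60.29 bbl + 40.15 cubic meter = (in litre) 4.974e+04. Check: 1 bbl = 0.15898729 m^3, so 60.29 bbl = 60.29 * 0.15898729 = 9.585344 m^3. 40.15 cubic meter = 40.15 m^3. Sum: 9.585344 + 40.15 = 49.735344 m^3. 1 litre = 0.001 m^3, so 49.735344 m^3 = 49.735344 / 0.001 = 49735.344 litre ≈ 4.974e+04 litre (4 s.f.).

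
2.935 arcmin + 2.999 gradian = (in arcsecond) 9893. Check: 1 arcmin = 0.00029088821 rad, so 2.935 arcmin = 2.935 * 0.00029088821 = 0.00085375689 rad. 1 gradian = 0.015707963 rad, so 2.999 gradian = 2.999 * 0.015707963 = 0.047108182 rad. Sum: 0.00085375689 + 0.047108182 = 0.047961939 rad. 1 arcsecond = 4.8481368e-06 rad, so 0.047961939 rad = 0.047961939 / 4.8481368e-06 = 9892.86 arcsecond ≈ 9893 arcsecond (4 s.f.).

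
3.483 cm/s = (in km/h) 0.1254. Check: 1 cm/s = 0.01 m/s, so 3.483 cm/s = 3.483 * 0.01 = 0.03483 m/s. 1 km/h = 0.27777778 m/s, so 0.03483 m/s = 0.03483 / 0.27777778 = 0.125388 km/h ≈ 0.1254 km/h (4 s.f.).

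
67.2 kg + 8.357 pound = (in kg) 70.99. Check: 67.2 kg is already in kg. 1 pound = 0.45359237 kg, so 8.357 pound = 8.357 * 0.45359237 = 3.7906714 kg. Sum: 67.2 + 3.7906714 = 70.990671 kg. Result: 70.990671 kg ≈ 70.99 kg (4 s.f.).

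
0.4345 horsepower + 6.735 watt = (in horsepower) 0.4435. Check: 1 horsepower = 745.69987 W, so 0.4345 horsepower = 0.4345 * 745.69987 = 324.00659 W. 6.735 watt = 6.735 W. Sum: 324.00659 + 6.735 = 330.74159 W. 1 horsepower = 745.69987 W, so 330.74159 W = 330.74159 / 745.69987 = 0.44353178 horsepower ≈ 0.4435 horsepower (4 s.f.).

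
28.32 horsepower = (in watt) 1 horsepower = 745.69987 W, so 28.32 horsepower = 28.32 * 745.69987 = 21118.22 W. 21118.22 W = 21118.22 watt ≈ 2.112e+04 watt (4 s.f.). Final answer: 2.112e+04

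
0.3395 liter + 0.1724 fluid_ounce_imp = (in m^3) 1 liter = 0.001 m^3, so 0.3395 liter = 0.3395 * 0.001 = 0.0003395 m^3. 1 fluid_ounce_imp = 2.8413063e-05 m^3, so 0.1724 fluid_ounce_imp = 0.1724 * 2.8413063e-05 = 4.898412e-06 m^3. Sum: 0.0003395 + 4.898412e-06 = 0.00034439841 m^3. Result: 0.00034439841 m^3 ≈ 0.0003444 m^3 (4 s.f.). Final answer: 0.0003444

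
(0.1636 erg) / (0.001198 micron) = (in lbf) 3.07. Check: 1 erg = 1e-07 J, so 0.1636 erg = 0.1636 * 1e-07 = 1.636e-08 J. 1 micron = 1e-06 m, so 0.001198 micron = 0.001198 * 1e-06 = 1.198e-09 m. Combine: 1.636e-08 J / 1.198e-09 m = 13.656093 N. 1 lbf = 4.4482216 N, so 13.656093 N = 13.656093 / 4.4482216 = 3.0700119 lbf ≈ 3.07 lbf (4 s.f.).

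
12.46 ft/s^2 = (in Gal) 1 ft/s^2 = 0.3048 m/s^2, so 12.46 ft/s^2 = 12.46 * 0.3048 = 3.797808 m/s^2. 1 Gal = 0.01 m/s^2, so 3.797808 m/s^2 = 3.797808 / 0.01 = 379.7808 Gal ≈ 379.8 Gal (4 s.f.). Final answer: 379.8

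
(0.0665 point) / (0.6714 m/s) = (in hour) 1 point = 0.00035277778 m, so 0.0665 point = 0.0665 * 0.00035277778 = 2.3459722e-05 m. 0.6714 m/s is already in m/s. Combine: 2.3459722e-05 m / 0.6714 m/s = 3.4941499e-05 s. 1 hour = 3600 s, so 3.4941499e-05 s = 3.4941499e-05 / 3600 = 9.7059719e-09 hour ≈ 9.706e-09 hour (4 s.f.). Final answer: 9.706e-09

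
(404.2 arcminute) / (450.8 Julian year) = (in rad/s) 8.265e-12. Check: 1 arcminute = 0.00029088821 rad, so 404.2 arcminute = 404.2 * 0.00029088821 = 0.11757701 rad. 1 Julian year = 31557600 s, so 450.8 Julian year = 450.8 * 31557600 = 1.4226166e+10 s. Combine: 0.11757701 rad / 1.4226166e+10 s = 8.2648419e-12 rad/s. Result: 8.2648419e-12 rad/s ≈ 8.265e-12 rad/s (4 s.f.).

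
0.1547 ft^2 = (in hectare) 1.437e-06. Check: 1 ft^2 = 0.09290304 m^2, so 0.1547 ft^2 = 0.1547 * 0.09290304 = 0.0143721 m^2. 1 hectare = 10000 m^2, so 0.0143721 m^2 = 0.0143721 / 10000 = 1.43721e-06 hectare ≈ 1.437e-06 hectare (4 s.f.).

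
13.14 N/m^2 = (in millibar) 13.14 N/m^2 = 13.14 Pa. 1 millibar = 100 Pa, so 13.14 Pa = 13.14 / 100 = 0.1314 millibar. Final answer: 0.1314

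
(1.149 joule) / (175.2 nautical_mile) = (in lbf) 7.961e-07. Check: 1.149 joule = 1.149 J. 1 nautical_mile = 1852 m, so 175.2 nautical_mile = 175.2 * 1852 = 324470.4 m. Combine: 1.149 J / 324470.4 m = 3.5411551e-06 N. 1 lbf = 4.4482216 N, so 3.5411551e-06 N = 3.5411551e-06 / 4.4482216 = 7.9608333e-07 lbf ≈ 7.961e-07 lbf (4 s.f.).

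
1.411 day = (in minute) 2032. Check: 1 day = 86400 s, so 1.411 day = 1.411 * 86400 = 121910.4 s. 1 minute = 60 s, so 121910.4 s = 121910.4 / 60 = 2031.84 minute ≈ 2032 minute (4 s.f.).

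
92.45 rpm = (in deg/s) 554.7. Check: 1 rpm = 0.10471976 rad/s, so 92.45 rpm = 92.45 * 0.10471976 = 9.6813414 rad/s. 1 deg/s = 0.017453293 rad/s, so 9.6813414 rad/s = 9.6813414 / 0.017453293 = 554.7 deg/s.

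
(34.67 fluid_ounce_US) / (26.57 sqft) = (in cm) 0.04154. Check: 1 fluid_ounce_US = 2.957353e-05 m^3, so 34.67 fluid_ounce_US = 34.67 * 2.957353e-05 = 0.0010253143 m^3. 1 sqft = 0.09290304 m^2, so 26.57 sqft = 26.57 * 0.09290304 = 2.4684338 m^2. Combine: 0.0010253143 m^3 / 2.4684338 m^2 = 0.00041537038 m. 1 cm = 0.01 m, so 0.00041537038 m = 0.00041537038 / 0.01 = 0.041537038 cm ≈ 0.04154 cm (4 s.f.).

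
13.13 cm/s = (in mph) 0.2937. Check: 1 cm/s = 0.01 m/s, so 13.13 cm/s = 13.13 * 0.01 = 0.1313 m/s. 1 mph = 0.44704 m/s, so 0.1313 m/s = 0.1313 / 0.44704 = 0.29370974 mph ≈ 0.2937 mph (4 s.f.).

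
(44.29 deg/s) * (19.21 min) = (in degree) 1 deg/s = 0.017453293 rad/s, so 44.29 deg/s = 44.29 * 0.017453293 = 0.77300633 rad/s. 1 min = 60 s, so 19.21 min = 19.21 * 60 = 1152.6 s. Combine: 0.77300633 rad/s * 1152.6 s = 890.96709 rad. 1 degree = 0.017453293 rad, so 890.96709 rad = 890.96709 / 0.017453293 = 51048.654 degree ≈ 5.105e+04 degree (4 s.f.). Final answer: 5.105e+04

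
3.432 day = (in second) 1 day = 86400 s, so 3.432 day = 3.432 * 86400 = 296524.8 s. 296524.8 s = 296524.8 second ≈ 2.965e+05 second (4 s.f.). Final answer: 2.965e+05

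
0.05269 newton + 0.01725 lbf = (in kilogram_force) 0.05269 newton = 0.05269 N. 1 lbf = 4.4482216 N, so 0.01725 lbf = 0.01725 * 4.4482216 = 0.076731823 N. Sum: 0.05269 + 0.076731823 = 0.12942182 N. 1 kilogram_force = 9.80665 N, so 0.12942182 N = 0.12942182 / 9.80665 = 0.013197353 kilogram_force ≈ 0.0132 kilogram_force (4 s.f.). Final answer: 0.0132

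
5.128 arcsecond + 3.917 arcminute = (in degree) 0.06671. Check: 1 arcsecond = 4.8481368e-06 rad, so 5.128 arcsecond = 5.128 * 4.8481368e-06 = 2.4861246e-05 rad. 1 arcminute = 0.00029088821 rad, so 3.917 arcminute = 3.917 * 0.00029088821 = 0.0011394091 rad. Sum: 2.4861246e-05 + 0.0011394091 = 0.0011642704 rad. 1 degree = 0.017453293 rad, so 0.0011642704 rad = 0.0011642704 / 0.017453293 = 0.066707778 degree ≈ 0.06671 degree (4 s.f.).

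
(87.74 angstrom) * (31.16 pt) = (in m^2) 1 angstrom = 1e-10 m, so 87.74 angstrom = 87.74 * 1e-10 = 8.774e-09 m. 1 pt = 0.00035277778 m, so 31.16 pt = 31.16 * 0.00035277778 = 0.010992556 m. Combine: 8.774e-09 m * 0.010992556 m = 9.6448682e-11 m^2. Result: 9.6448682e-11 m^2 ≈ 9.645e-11 m^2 (4 s.f.). Final answer: 9.645e-11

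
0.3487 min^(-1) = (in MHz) 1 min^(-1) = 0.016666667 Hz, so 0.3487 min^(-1) = 0.3487 * 0.016666667 = 0.0058116667 Hz. 1 MHz = 1000000 Hz, so 0.0058116667 Hz = 0.0058116667 / 1000000 = 5.8116667e-09 MHz ≈ 5.812e-09 MHz (4 s.f.). Final answer: 5.812e-09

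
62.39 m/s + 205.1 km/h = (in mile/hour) 62.39 m/s is already in m/s. 1 km/h = 0.27777778 m/s, so 205.1 km/h = 205.1 * 0.27777778 = 56.972222 m/s. Sum: 62.39 + 56.972222 = 119.36222 m/s. 1 mile/hour = 0.44704 m/s, so 119.36222 m/s = 119.36222 / 0.44704 = 267.00569 mile/hour ≈ 267 mile/hour (4 s.f.). Final answer: 267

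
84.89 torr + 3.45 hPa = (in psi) 1 torr = 133.32237 Pa, so 84.89 torr = 84.89 * 133.32237 = 11317.736 Pa. 1 hPa = 100 Pa, so 3.45 hPa = 3.45 * 100 = 345 Pa. Sum: 11317.736 + 345 = 11662.736 Pa. 1 psi = 6894.7573 Pa, so 11662.736 Pa = 11662.736 / 6894.7573 = 1.6915368 psi ≈ 1.692 psi (4 s.f.). Final answer: 1.692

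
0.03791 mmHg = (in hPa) 0.05054. Check: 1 mmHg = 133.32237 Pa, so 0.03791 mmHg = 0.03791 * 133.32237 = 5.054251 Pa. 1 hPa = 100 Pa, so 5.054251 Pa = 5.054251 / 100 = 0.05054251 hPa ≈ 0.05054 hPa (4 s.f.).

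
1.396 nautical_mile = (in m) 1 nautical_mile = 1852 m, so 1.396 nautical_mile = 1.396 * 1852 = 2585.392 m. Result: 2585.392 m ≈ 2585 m (4 s.f.). Final answer: 2585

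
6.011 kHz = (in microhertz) 1 kHz = 1000 Hz, so 6.011 kHz = 6.011 * 1000 = 6011 Hz. 1 microhertz = 1e-06 Hz, so 6011 Hz = 6011 / 1e-06 = 6.011e+09 microhertz. Final answer: 6.011e+09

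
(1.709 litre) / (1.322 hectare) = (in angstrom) 1293. Check: 1 litre = 0.001 m^3, so 1.709 litre = 1.709 * 0.001 = 0.001709 m^3. 1 hectare = 10000 m^2, so 1.322 hectare = 1.322 * 10000 = 13220 m^2. Combine: 0.001709 m^3 / 13220 m^2 = 1.2927383e-07 m. 1 angstrom = 1e-10 m, so 1.2927383e-07 m = 1.2927383e-07 / 1e-10 = 1292.7383 angstrom ≈ 1293 angstrom (4 s.f.).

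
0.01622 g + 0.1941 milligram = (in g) 1 g = 0.001 kg, so 0.01622 g = 0.01622 * 0.001 = 1.622e-05 kg. 1 milligram = 1e-06 kg, so 0.1941 milligram = 0.1941 * 1e-06 = 1.941e-07 kg. Sum: 1.622e-05 + 1.941e-07 = 1.64141e-05 kg. 1 g = 0.001 kg, so 1.64141e-05 kg = 1.64141e-05 / 0.001 = 0.0164141 g ≈ 0.01641 g (4 s.f.). Final answer: 0.01641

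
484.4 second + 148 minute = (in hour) 2.601. Check: 484.4 second = 484.4 s. 1 minute = 60 s, so 148 minute = 148 * 60 = 8880 s. Sum: 484.4 + 8880 = 9364.4 s. 1 hour = 3600 s, so 9364.4 s = 9364.4 / 3600 = 2.6012222 hour ≈ 2.601 hour (4 s.f.).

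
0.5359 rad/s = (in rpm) 5.117. Check: 1 rpm = 0.10471976 rad/s, so 0.5359 rad/s = 0.5359 / 0.10471976 = 5.117468 rpm ≈ 5.117 rpm (4 s.f.).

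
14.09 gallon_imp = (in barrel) 1 gallon_imp = 0.00454609 m^3, so 14.09 gallon_imp = 14.09 * 0.00454609 = 0.064054408 m^3. 1 barrel = 0.15898729 m^3, so 0.064054408 m^3 = 0.064054408 / 0.15898729 = 0.40289011 barrel ≈ 0.4029 barrel (4 s.f.). Final answer: 0.4029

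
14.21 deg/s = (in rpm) 1 deg/s = 0.017453293 rad/s, so 14.21 deg/s = 14.21 * 0.017453293 = 0.24801129 rad/s. 1 rpm = 0.10471976 rad/s, so 0.24801129 rad/s = 0.24801129 / 0.10471976 = 2.3683333 rpm ≈ 2.368 rpm (4 s.f.). Final answer: 2.368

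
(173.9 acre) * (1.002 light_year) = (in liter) 6.671e+24. Check: 1 acre = 4046.8564 m^2, so 173.9 acre = 173.9 * 4046.8564 = 703748.33 m^2. 1 light_year = 9.4607305e+15 m, so 1.002 light_year = 1.002 * 9.4607305e+15 = 9.4796519e+15 m. Combine: 703748.33 m^2 * 9.4796519e+15 m = 6.6712892e+21 m^3. 1 liter = 0.001 m^3, so 6.6712892e+21 m^3 = 6.6712892e+21 / 0.001 = 6.6712892e+24 liter ≈ 6.671e+24 liter (4 s.f.).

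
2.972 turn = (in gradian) 1189. Check: 1 turn = 6.2831853 rad, so 2.972 turn = 2.972 * 6.2831853 = 18.673627 rad. 1 gradian = 0.015707963 rad, so 18.673627 rad = 18.673627 / 0.015707963 = 1188.8 gradian ≈ 1189 gradian (4 s.f.).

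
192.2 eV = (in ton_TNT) 7.36e-27. Check: 1 eV = 1.6021766e-19 J, so 192.2 eV = 192.2 * 1.6021766e-19 = 3.0793835e-17 J. 1 ton_TNT = 4.184e+09 J, so 3.0793835e-17 J = 3.0793835e-17 / 4.184e+09 = 7.3599032e-27 ton_TNT ≈ 7.36e-27 ton_TNT (4 s.f.).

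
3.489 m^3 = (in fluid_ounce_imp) 1 fluid_ounce_imp = 2.8413063e-05 m^3, so 3.489 m^3 = 3.489 / 2.8413063e-05 = 122795.63 fluid_ounce_imp ≈ 1.228e+05 fluid_ounce_imp (4 s.f.). Final answer: 1.228e+05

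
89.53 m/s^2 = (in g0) 9.13. Check: 1 g0 = 9.80665 m/s^2, so 89.53 m/s^2 = 89.53 / 9.80665 = 9.1295193 g0 ≈ 9.13 g0 (4 s.f.).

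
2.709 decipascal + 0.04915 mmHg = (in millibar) 0.06824. Check: 1 decipascal = 0.1 Pa, so 2.709 decipascal = 2.709 * 0.1 = 0.2709 Pa. 1 mmHg = 133.32237 Pa, so 0.04915 mmHg = 0.04915 * 133.32237 = 6.5527944 Pa. Sum: 0.2709 + 6.5527944 = 6.8236944 Pa. 1 millibar = 100 Pa, so 6.8236944 Pa = 6.8236944 / 100 = 0.068236944 millibar ≈ 0.06824 millibar (4 s.f.).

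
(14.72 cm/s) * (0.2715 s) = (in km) 3.996e-05. Check: 1 cm/s = 0.01 m/s, so 14.72 cm/s = 14.72 * 0.01 = 0.1472 m/s. 0.2715 s is already in s. Combine: 0.1472 m/s * 0.2715 s = 0.0399648 m. 1 km = 1000 m, so 0.0399648 m = 0.0399648 / 1000 = 3.99648e-05 km ≈ 3.996e-05 km (4 s.f.).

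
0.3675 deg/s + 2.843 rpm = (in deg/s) 17.43. Check: 1 deg/s = 0.017453293 rad/s, so 0.3675 deg/s = 0.3675 * 0.017453293 = 0.006414085 rad/s. 1 rpm = 0.10471976 rad/s, so 2.843 rpm = 2.843 * 0.10471976 = 0.29771826 rad/s. Sum: 0.006414085 + 0.29771826 = 0.30413235 rad/s. 1 deg/s = 0.017453293 rad/s, so 0.30413235 rad/s = 0.30413235 / 0.017453293 = 17.4255 deg/s ≈ 17.43 deg/s (4 s.f.).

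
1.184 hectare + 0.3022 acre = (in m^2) 1 hectare = 10000 m^2, so 1.184 hectare = 1.184 * 10000 = 11840 m^2. 1 acre = 4046.8564 m^2, so 0.3022 acre = 0.3022 * 4046.8564 = 1222.96 m^2. Sum: 11840 + 1222.96 = 13062.96 m^2. Result: 13062.96 m^2 ≈ 1.306e+04 m^2 (4 s.f.). Final answer: 1.306e+04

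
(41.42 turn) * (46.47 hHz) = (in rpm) 1 turn = 6.2831853 rad, so 41.42 turn = 41.42 * 6.2831853 = 260.24954 rad. 1 hHz = 100 Hz, so 46.47 hHz = 46.47 * 100 = 4647 Hz. Combine: 260.24954 rad * 4647 Hz = 1209379.6 rad/s. 1 rpm = 0.10471976 rad/s, so 1209379.6 rad/s = 1209379.6 / 0.10471976 = 11548724 rpm ≈ 1.155e+07 rpm (4 s.f.). Final answer: 1.155e+07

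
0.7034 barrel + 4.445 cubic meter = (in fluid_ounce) 1.541e+05. Check: 1 barrel = 0.15898729 m^3, so 0.7034 barrel = 0.7034 * 0.15898729 = 0.11183166 m^3. 4.445 cubic meter = 4.445 m^3. Sum: 0.11183166 + 4.445 = 4.5568317 m^3. 1 fluid_ounce = 2.957353e-05 m^3, so 4.5568317 m^3 = 4.5568317 / 2.957353e-05 = 154084.81 fluid_ounce ≈ 1.541e+05 fluid_ounce (4 s.f.).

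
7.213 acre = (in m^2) 1 acre = 4046.8564 m^2, so 7.213 acre = 7.213 * 4046.8564 = 29189.975 m^2. Result: 29189.975 m^2 ≈ 2.919e+04 m^2 (4 s.f.). Final answer: 2.919e+04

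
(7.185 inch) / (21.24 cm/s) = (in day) 1 inch = 0.0254 m, so 7.185 inch = 7.185 * 0.0254 = 0.182499 m. 1 cm/s = 0.01 m/s, so 21.24 cm/s = 21.24 * 0.01 = 0.2124 m/s. Combine: 0.182499 m / 0.2124 m/s = 0.85922316 s. 1 day = 86400 s, so 0.85922316 s = 0.85922316 / 86400 = 9.9447125e-06 day ≈ 9.945e-06 day (4 s.f.). Final answer: 9.945e-06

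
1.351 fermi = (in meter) 1.351e-15. Check: 1 fermi = 1e-15 m, so 1.351 fermi = 1.351 * 1e-15 = 1.351e-15 m. 1.351e-15 m = 1.351e-15 meter.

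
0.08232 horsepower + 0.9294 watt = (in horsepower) 0.08357. Check: 1 horsepower = 745.69987 W, so 0.08232 horsepower = 0.08232 * 745.69987 = 61.386013 W. 0.9294 watt = 0.9294 W. Sum: 61.386013 + 0.9294 = 62.315413 W. 1 horsepower = 745.69987 W, so 62.315413 W = 62.315413 / 745.69987 = 0.083566346 horsepower ≈ 0.08357 horsepower (4 s.f.).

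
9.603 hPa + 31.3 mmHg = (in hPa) 1 hPa = 100 Pa, so 9.603 hPa = 9.603 * 100 = 960.3 Pa. 1 mmHg = 133.32237 Pa, so 31.3 mmHg = 31.3 * 133.32237 = 4172.9901 Pa. Sum: 960.3 + 4172.9901 = 5133.2901 Pa. 1 hPa = 100 Pa, so 5133.2901 Pa = 5133.2901 / 100 = 51.332901 hPa ≈ 51.33 hPa (4 s.f.). Final answer: 51.33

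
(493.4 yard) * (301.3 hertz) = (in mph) 3.041e+05. Check: 1 yard = 0.9144 m, so 493.4 yard = 493.4 * 0.9144 = 451.16496 m. 301.3 hertz = 301.3 Hz. Combine: 451.16496 m * 301.3 Hz = 135936 m/s. 1 mph = 0.44704 m/s, so 135936 m/s = 135936 / 0.44704 = 304080.18 mph ≈ 3.041e+05 mph (4 s.f.).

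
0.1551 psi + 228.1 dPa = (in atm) 1 psi = 6894.7573 Pa, so 0.1551 psi = 0.1551 * 6894.7573 = 1069.3769 Pa. 1 dPa = 0.1 Pa, so 228.1 dPa = 228.1 * 0.1 = 22.81 Pa. Sum: 1069.3769 + 22.81 = 1092.1869 Pa. 1 atm = 101325 Pa, so 1092.1869 Pa = 1092.1869 / 101325 = 0.010779046 atm ≈ 0.01078 atm (4 s.f.). Final answer: 0.01078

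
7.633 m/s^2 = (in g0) 0.7783. Check: 1 g0 = 9.80665 m/s^2, so 7.633 m/s^2 = 7.633 / 9.80665 = 0.77834939 g0 ≈ 0.7783 g0 (4 s.f.).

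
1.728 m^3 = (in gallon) 456.5. Check: 1 gallon = 0.0037854118 m^3, so 1.728 m^3 = 1.728 / 0.0037854118 = 456.48931 gallon ≈ 456.5 gallon (4 s.f.).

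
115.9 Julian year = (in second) 3.658e+09. Check: 1 Julian year = 31557600 s, so 115.9 Julian year = 115.9 * 31557600 = 3.6575258e+09 s. 3.6575258e+09 s = 3.6575258e+09 second ≈ 3.658e+09 second (4 s.f.).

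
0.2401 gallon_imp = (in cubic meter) 1 gallon_imp = 0.00454609 m^3, so 0.2401 gallon_imp = 0.2401 * 0.00454609 = 0.0010915162 m^3. 0.0010915162 m^3 = 0.0010915162 cubic meter ≈ 0.001092 cubic meter (4 s.f.). Final answer: 0.001092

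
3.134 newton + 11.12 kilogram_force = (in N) 3.134 newton = 3.134 N. 1 kilogram_force = 9.80665 N, so 11.12 kilogram_force = 11.12 * 9.80665 = 109.04995 N. Sum: 3.134 + 109.04995 = 112.18395 N. Result: 112.18395 N ≈ 112.2 N (4 s.f.). Final answer: 112.2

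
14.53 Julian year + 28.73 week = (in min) 1 Julian year = 31557600 s, so 14.53 Julian year = 14.53 * 31557600 = 4.5853193e+08 s. 1 week = 604800 s, so 28.73 week = 28.73 * 604800 = 17375904 s. Sum: 4.5853193e+08 + 17375904 = 4.7590783e+08 s. 1 min = 60 s, so 4.7590783e+08 s = 4.7590783e+08 / 60 = 7931797.2 min ≈ 7.932e+06 min (4 s.f.). Final answer: 7.932e+06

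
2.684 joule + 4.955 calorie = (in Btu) 2.684 joule = 2.684 J. 1 calorie = 4.184 J, so 4.955 calorie = 4.955 * 4.184 = 20.73172 J. Sum: 2.684 + 20.73172 = 23.41572 J. 1 Btu = 1055.0559 J, so 23.41572 J = 23.41572 / 1055.0559 = 0.02219382 Btu ≈ 0.02219 Btu (4 s.f.). Final answer: 0.02219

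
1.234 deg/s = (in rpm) 1 deg/s = 0.017453293 rad/s, so 1.234 deg/s = 1.234 * 0.017453293 = 0.021537363 rad/s. 1 rpm = 0.10471976 rad/s, so 0.021537363 rad/s = 0.021537363 / 0.10471976 = 0.20566667 rpm ≈ 0.2057 rpm (4 s.f.). Final answer: 0.2057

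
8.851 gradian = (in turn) 1 gradian = 0.015707963 rad, so 8.851 gradian = 8.851 * 0.015707963 = 0.13903118 rad. 1 turn = 6.2831853 rad, so 0.13903118 rad = 0.13903118 / 6.2831853 = 0.0221275 turn ≈ 0.02213 turn (4 s.f.). Final answer: 0.02213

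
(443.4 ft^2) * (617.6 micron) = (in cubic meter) 1 ft^2 = 0.09290304 m^2, so 443.4 ft^2 = 443.4 * 0.09290304 = 41.193208 m^2. 1 micron = 1e-06 m, so 617.6 micron = 617.6 * 1e-06 = 0.0006176 m. Combine: 41.193208 m^2 * 0.0006176 m = 0.025440925 m^3. 0.025440925 m^3 = 0.025440925 cubic meter ≈ 0.02544 cubic meter (4 s.f.). Final answer: 0.02544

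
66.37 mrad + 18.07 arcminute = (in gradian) 1 mrad = 0.001 rad, so 66.37 mrad = 66.37 * 0.001 = 0.06637 rad. 1 arcminute = 0.00029088821 rad, so 18.07 arcminute = 18.07 * 0.00029088821 = 0.0052563499 rad. Sum: 0.06637 + 0.0052563499 = 0.07162635 rad. 1 gradian = 0.015707963 rad, so 0.07162635 rad = 0.07162635 / 0.015707963 = 4.5598751 gradian ≈ 4.56 gradian (4 s.f.). Final answer: 4.56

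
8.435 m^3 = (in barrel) 1 barrel = 0.15898729 m^3, so 8.435 m^3 = 8.435 / 0.15898729 = 53.054554 barrel ≈ 53.05 barrel (4 s.f.). Final answer: 53.05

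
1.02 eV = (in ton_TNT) 1 eV = 1.6021766e-19 J, so 1.02 eV = 1.02 * 1.6021766e-19 = 1.6342202e-19 J. 1 ton_TNT = 4.184e+09 J, so 1.6342202e-19 J = 1.6342202e-19 / 4.184e+09 = 3.9058799e-29 ton_TNT ≈ 3.906e-29 ton_TNT (4 s.f.). Final answer: 3.906e-29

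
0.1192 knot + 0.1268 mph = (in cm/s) 11.8. Check: 1 knot = 0.51444444 m/s, so 0.1192 knot = 0.1192 * 0.51444444 = 0.061321778 m/s. 1 mph = 0.44704 m/s, so 0.1268 mph = 0.1268 * 0.44704 = 0.056684672 m/s. Sum: 0.061321778 + 0.056684672 = 0.11800645 m/s. 1 cm/s = 0.01 m/s, so 0.11800645 m/s = 0.11800645 / 0.01 = 11.800645 cm/s ≈ 11.8 cm/s (4 s.f.).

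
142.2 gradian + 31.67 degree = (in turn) 0.4435. Check: 1 gradian = 0.015707963 rad, so 142.2 gradian = 142.2 * 0.015707963 = 2.2336724 rad. 1 degree = 0.017453293 rad, so 31.67 degree = 31.67 * 0.017453293 = 0.55274577 rad. Sum: 2.2336724 + 0.55274577 = 2.7864182 rad. 1 turn = 6.2831853 rad, so 2.7864182 rad = 2.7864182 / 6.2831853 = 0.44347222 turn ≈ 0.4435 turn (4 s.f.).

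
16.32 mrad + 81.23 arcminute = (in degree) 2.289. Check: 1 mrad = 0.001 rad, so 16.32 mrad = 16.32 * 0.001 = 0.01632 rad. 1 arcminute = 0.00029088821 rad, so 81.23 arcminute = 81.23 * 0.00029088821 = 0.023628849 rad. Sum: 0.01632 + 0.023628849 = 0.039948849 rad. 1 degree = 0.017453293 rad, so 0.039948849 rad = 0.039948849 / 0.017453293 = 2.2889005 degree ≈ 2.289 degree (4 s.f.).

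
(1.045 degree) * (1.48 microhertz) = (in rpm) 1 degree = 0.017453293 rad, so 1.045 degree = 1.045 * 0.017453293 = 0.018238691 rad. 1 microhertz = 1e-06 Hz, so 1.48 microhertz = 1.48 * 1e-06 = 1.48e-06 Hz. Combine: 0.018238691 rad * 1.48e-06 Hz = 2.6993262e-08 rad/s. 1 rpm = 0.10471976 rad/s, so 2.6993262e-08 rad/s = 2.6993262e-08 / 0.10471976 = 2.5776667e-07 rpm ≈ 2.578e-07 rpm (4 s.f.). Final answer: 2.578e-07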